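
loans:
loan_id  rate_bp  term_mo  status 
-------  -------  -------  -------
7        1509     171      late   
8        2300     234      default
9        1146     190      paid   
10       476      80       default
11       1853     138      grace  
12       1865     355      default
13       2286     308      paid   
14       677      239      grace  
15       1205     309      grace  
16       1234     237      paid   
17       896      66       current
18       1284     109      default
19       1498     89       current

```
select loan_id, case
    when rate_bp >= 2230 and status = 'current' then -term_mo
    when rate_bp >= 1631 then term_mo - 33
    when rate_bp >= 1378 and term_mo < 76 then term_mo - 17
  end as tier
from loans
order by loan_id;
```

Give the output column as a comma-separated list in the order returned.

NULL, 201, NULL, NULL, 105, 322, 275, NULL, NULL, NULL, NULL, NULL, NULL

loan_id=7: (no match → NULL) → NULL
loan_id=8: rate_bp >= 1631 → 201
loan_id=9: (no match → NULL) → NULL
loan_id=10: (no match → NULL) → NULL
loan_id=11: rate_bp >= 1631 → 105
loan_id=12: rate_bp >= 1631 → 322
loan_id=13: rate_bp >= 1631 → 275
loan_id=14: (no match → NULL) → NULL
loan_id=15: (no match → NULL) → NULL
loan_id=16: (no match → NULL) → NULL
loan_id=17: (no match → NULL) → NULL
loan_id=18: (no match → NULL) → NULL
loan_id=19: (no match → NULL) → NULL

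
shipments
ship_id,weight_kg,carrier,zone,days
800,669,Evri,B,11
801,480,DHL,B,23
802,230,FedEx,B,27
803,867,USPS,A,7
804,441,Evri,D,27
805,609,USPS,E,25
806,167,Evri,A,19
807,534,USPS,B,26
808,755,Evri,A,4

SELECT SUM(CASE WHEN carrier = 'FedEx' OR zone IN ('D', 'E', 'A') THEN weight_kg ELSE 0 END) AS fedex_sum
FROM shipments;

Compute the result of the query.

3069

ship_id=800: ✗
ship_id=801: ✗
ship_id=802: ✓ → 230
ship_id=803: ✓ → 867
ship_id=804: ✓ → 441
ship_id=805: ✓ → 609
ship_id=806: ✓ → 167
ship_id=807: ✗
ship_id=808: ✓ → 755
fedex_sum = 230 + 867 + 441 + 609 + 167 + 755 = 3069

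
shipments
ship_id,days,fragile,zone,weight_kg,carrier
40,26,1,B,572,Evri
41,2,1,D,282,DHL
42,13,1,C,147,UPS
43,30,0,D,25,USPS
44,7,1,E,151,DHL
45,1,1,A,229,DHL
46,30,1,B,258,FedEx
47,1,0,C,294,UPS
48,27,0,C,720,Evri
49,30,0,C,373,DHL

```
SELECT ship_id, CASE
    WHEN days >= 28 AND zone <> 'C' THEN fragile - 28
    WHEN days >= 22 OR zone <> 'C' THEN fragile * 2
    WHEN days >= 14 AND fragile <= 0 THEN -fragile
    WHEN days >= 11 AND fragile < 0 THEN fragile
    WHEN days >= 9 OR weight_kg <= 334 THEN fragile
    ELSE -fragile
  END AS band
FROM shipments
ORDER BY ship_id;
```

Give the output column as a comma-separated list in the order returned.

2, 2, 1, -28, 2, 2, -27, 0, 0, 0

ship_id=40: days >= 22 OR zone <> 'C' → 2
ship_id=41: days >= 22 OR zone <> 'C' → 2
ship_id=42: days >= 9 OR weight_kg <= 334 → 1
ship_id=43: days >= 28 AND zone <> 'C' → -28
ship_id=44: days >= 22 OR zone <> 'C' → 2
ship_id=45: days >= 22 OR zone <> 'C' → 2
ship_id=46: days >= 28 AND zone <> 'C' → -27
ship_id=47: days >= 9 OR weight_kg <= 334 → 0
ship_id=48: days >= 22 OR zone <> 'C' → 0
ship_id=49: days >= 22 OR zone <> 'C' → 0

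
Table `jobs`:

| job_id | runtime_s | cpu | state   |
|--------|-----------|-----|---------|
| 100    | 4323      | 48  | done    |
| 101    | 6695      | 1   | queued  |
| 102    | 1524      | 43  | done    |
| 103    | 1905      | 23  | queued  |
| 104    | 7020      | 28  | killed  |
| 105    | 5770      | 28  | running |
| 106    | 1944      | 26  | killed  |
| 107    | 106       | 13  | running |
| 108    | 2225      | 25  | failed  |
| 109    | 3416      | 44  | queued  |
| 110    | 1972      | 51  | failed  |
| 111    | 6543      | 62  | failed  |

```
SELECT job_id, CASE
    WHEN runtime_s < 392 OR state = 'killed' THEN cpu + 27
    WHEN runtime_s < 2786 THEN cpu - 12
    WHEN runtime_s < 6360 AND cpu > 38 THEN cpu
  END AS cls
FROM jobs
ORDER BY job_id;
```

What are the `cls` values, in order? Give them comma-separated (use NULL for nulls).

job_id=100: runtime_s < 6360 AND cpu > 38 → 48
job_id=101: (no match → NULL) → NULL
job_id=102: runtime_s < 2786 → 31
job_id=103: runtime_s < 2786 → 11
job_id=104: runtime_s < 392 OR state = 'killed' → 55
job_id=105: (no match → NULL) → NULL
job_id=106: runtime_s < 392 OR state = 'killed' → 53
job_id=107: runtime_s < 392 OR state = 'killed' → 40
job_id=108: runtime_s < 2786 → 13
job_id=109: runtime_s < 6360 AND cpu > 38 → 44
job_id=110: runtime_s < 2786 → 39
job_id=111: (no match → NULL) → NULL

48, NULL, 31, 11, 55, NULL, 53, 40, 13, 44, 39, NULL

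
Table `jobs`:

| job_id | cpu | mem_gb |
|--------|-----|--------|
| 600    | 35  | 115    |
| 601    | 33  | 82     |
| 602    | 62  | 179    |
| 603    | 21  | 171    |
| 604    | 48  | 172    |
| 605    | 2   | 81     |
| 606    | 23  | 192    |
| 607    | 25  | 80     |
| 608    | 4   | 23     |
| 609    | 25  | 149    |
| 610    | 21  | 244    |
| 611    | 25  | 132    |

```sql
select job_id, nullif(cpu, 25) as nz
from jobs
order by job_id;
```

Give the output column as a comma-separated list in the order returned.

35, 33, 62, 21, 48, 2, 23, NULL, 4, NULL, 21, NULL

job_id=600: cpu=35 vs 25: differ → 35
job_id=601: cpu=33 vs 25: differ → 33
job_id=602: cpu=62 vs 25: differ → 62
job_id=603: cpu=21 vs 25: differ → 21
job_id=604: cpu=48 vs 25: differ → 48
job_id=605: cpu=2 vs 25: differ → 2
job_id=606: cpu=23 vs 25: differ → 23
job_id=607: cpu=25 vs 25: equal → NULL
job_id=608: cpu=4 vs 25: differ → 4
job_id=609: cpu=25 vs 25: equal → NULL
job_id=610: cpu=21 vs 25: differ → 21
job_id=611: cpu=25 vs 25: equal → NULL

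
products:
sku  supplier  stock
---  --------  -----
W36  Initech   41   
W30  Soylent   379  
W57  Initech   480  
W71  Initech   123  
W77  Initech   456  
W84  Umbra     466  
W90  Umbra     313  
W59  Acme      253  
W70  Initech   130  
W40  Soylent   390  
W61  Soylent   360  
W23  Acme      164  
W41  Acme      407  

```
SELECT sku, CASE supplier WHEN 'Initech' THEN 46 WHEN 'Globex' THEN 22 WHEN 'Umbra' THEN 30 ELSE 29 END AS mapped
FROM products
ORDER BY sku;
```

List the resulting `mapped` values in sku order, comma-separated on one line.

sku=W23: ELSE → 29
sku=W30: ELSE → 29
sku=W36: supplier='Initech' → 46
sku=W40: ELSE → 29
sku=W41: ELSE → 29
sku=W57: supplier='Initech' → 46
sku=W59: ELSE → 29
sku=W61: ELSE → 29
sku=W70: supplier='Initech' → 46
sku=W71: supplier='Initech' → 46
sku=W77: supplier='Initech' → 46
sku=W84: supplier='Umbra' → 30
sku=W90: supplier='Umbra' → 30

29, 29, 46, 29, 29, 46, 29, 29, 46, 46, 46, 30, 30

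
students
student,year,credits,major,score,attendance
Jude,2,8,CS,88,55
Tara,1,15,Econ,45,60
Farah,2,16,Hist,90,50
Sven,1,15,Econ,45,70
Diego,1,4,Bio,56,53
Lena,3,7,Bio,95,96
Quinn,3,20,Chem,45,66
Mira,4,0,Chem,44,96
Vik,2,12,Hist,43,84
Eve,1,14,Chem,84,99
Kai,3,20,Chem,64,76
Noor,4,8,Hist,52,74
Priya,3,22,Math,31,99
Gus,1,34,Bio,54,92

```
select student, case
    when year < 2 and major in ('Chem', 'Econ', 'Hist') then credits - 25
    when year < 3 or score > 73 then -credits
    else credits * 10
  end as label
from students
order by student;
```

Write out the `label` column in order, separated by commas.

student=Diego: year < 3 or score > 73 → -4
student=Eve: year < 2 and major in ('Chem', 'Econ', 'Hist') → -11
student=Farah: year < 3 or score > 73 → -16
student=Gus: year < 3 or score > 73 → -34
student=Jude: year < 3 or score > 73 → -8
student=Kai: ELSE → 200
student=Lena: year < 3 or score > 73 → -7
student=Mira: ELSE → 0
student=Noor: ELSE → 80
student=Priya: ELSE → 220
student=Quinn: ELSE → 200
student=Sven: year < 2 and major in ('Chem', 'Econ', 'Hist') → -10
student=Tara: year < 2 and major in ('Chem', 'Econ', 'Hist') → -10
student=Vik: year < 3 or score > 73 → -12

-4, -11, -16, -34, -8, 200, -7, 0, 80, 220, 200, -10, -10, -12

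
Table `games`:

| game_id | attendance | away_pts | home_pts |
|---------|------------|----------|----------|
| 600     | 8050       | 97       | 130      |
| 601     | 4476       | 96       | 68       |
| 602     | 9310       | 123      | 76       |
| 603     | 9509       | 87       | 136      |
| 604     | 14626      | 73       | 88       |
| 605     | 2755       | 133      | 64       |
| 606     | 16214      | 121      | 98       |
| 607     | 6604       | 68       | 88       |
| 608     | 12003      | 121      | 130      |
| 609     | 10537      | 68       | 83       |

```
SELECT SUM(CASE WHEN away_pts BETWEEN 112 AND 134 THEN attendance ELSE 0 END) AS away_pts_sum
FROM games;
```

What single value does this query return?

game_id=600: ✗
game_id=601: ✗
game_id=602: ✓ → 9310
game_id=603: ✗
game_id=604: ✗
game_id=605: ✓ → 2755
game_id=606: ✓ → 16214
game_id=607: ✗
game_id=608: ✓ → 12003
game_id=609: ✗
away_pts_sum = 9310 + 2755 + 16214 + 12003 = 40282

40282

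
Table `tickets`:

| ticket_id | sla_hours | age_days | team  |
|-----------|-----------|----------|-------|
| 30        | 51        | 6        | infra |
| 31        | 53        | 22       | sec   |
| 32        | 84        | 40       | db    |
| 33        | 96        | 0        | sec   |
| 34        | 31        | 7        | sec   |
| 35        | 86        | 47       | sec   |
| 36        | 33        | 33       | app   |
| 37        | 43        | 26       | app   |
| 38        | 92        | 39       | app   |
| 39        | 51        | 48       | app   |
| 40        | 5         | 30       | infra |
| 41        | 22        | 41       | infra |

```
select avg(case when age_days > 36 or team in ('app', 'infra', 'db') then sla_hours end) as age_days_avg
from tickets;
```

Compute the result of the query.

51.8888888889

ticket_id=30: ✓ → 51
ticket_id=31: ✗
ticket_id=32: ✓ → 84
ticket_id=33: ✗
ticket_id=34: ✗
ticket_id=35: ✓ → 86
ticket_id=36: ✓ → 33
ticket_id=37: ✓ → 43
ticket_id=38: ✓ → 92
ticket_id=39: ✓ → 51
ticket_id=40: ✓ → 5
ticket_id=41: ✓ → 22
age_days_avg = (51 + 84 + 86 + 33 + 43 + 92 + 51 + 5 + 22) / 9 = 51.8888888889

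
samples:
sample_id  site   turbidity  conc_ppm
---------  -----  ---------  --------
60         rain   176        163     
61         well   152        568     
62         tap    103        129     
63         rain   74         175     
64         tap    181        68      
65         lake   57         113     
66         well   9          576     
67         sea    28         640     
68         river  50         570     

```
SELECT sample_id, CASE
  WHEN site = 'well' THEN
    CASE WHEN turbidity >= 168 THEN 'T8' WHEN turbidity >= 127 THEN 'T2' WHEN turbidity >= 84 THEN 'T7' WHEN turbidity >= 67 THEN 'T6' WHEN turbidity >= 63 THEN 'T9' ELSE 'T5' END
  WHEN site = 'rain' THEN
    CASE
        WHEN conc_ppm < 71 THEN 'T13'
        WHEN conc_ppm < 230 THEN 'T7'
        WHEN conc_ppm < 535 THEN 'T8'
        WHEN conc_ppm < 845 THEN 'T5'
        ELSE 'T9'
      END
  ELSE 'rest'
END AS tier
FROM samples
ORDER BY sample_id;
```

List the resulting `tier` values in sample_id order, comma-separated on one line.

sample_id=60: site='rain' → inner[conc_ppm < 230] → T7
sample_id=61: site='well' → inner[turbidity >= 127] → T2
sample_id=62: site='tap' → outer ELSE → rest
sample_id=63: site='rain' → inner[conc_ppm < 230] → T7
sample_id=64: site='tap' → outer ELSE → rest
sample_id=65: site='lake' → outer ELSE → rest
sample_id=66: site='well' → inner[ELSE] → T5
sample_id=67: site='sea' → outer ELSE → rest
sample_id=68: site='river' → outer ELSE → rest

T7, T2, rest, T7, rest, rest, T5, rest, rest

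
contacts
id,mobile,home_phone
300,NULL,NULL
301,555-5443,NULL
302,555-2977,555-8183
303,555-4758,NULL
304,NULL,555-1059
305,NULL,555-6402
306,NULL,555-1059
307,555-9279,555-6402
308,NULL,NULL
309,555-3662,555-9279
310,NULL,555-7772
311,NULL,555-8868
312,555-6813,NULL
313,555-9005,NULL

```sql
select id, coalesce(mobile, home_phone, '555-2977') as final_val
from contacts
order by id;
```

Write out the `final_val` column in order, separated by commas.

555-2977, 555-5443, 555-2977, 555-4758, 555-1059, 555-6402, 555-1059, 555-9279, 555-2977, 555-3662, 555-7772, 555-8868, 555-6813, 555-9005

id=300: mobile=NULL, home_phone=NULL, → literal 555-2977 → 555-2977
id=301: mobile=555-5443 → 555-5443
id=302: mobile=555-2977 → 555-2977
id=303: mobile=555-4758 → 555-4758
id=304: mobile=NULL, home_phone=555-1059 → 555-1059
id=305: mobile=NULL, home_phone=555-6402 → 555-6402
id=306: mobile=NULL, home_phone=555-1059 → 555-1059
id=307: mobile=555-9279 → 555-9279
id=308: mobile=NULL, home_phone=NULL, → literal 555-2977 → 555-2977
id=309: mobile=555-3662 → 555-3662
id=310: mobile=NULL, home_phone=555-7772 → 555-7772
id=311: mobile=NULL, home_phone=555-8868 → 555-8868
id=312: mobile=555-6813 → 555-6813
id=313: mobile=555-9005 → 555-9005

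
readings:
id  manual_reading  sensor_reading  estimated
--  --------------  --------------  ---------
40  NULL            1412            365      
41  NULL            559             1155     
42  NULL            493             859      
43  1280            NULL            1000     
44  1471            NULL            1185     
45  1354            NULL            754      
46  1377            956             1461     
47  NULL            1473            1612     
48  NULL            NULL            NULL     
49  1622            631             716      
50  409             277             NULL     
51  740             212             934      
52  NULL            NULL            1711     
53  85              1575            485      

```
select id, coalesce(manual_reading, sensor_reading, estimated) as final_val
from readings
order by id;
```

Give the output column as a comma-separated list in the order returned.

id=40: manual_reading=NULL, sensor_reading=1412 → 1412
id=41: manual_reading=NULL, sensor_reading=559 → 559
id=42: manual_reading=NULL, sensor_reading=493 → 493
id=43: manual_reading=1280 → 1280
id=44: manual_reading=1471 → 1471
id=45: manual_reading=1354 → 1354
id=46: manual_reading=1377 → 1377
id=47: manual_reading=NULL, sensor_reading=1473 → 1473
id=48: manual_reading=NULL, sensor_reading=NULL, estimated=NULL (all NULL) → NULL
id=49: manual_reading=1622 → 1622
id=50: manual_reading=409 → 409
id=51: manual_reading=740 → 740
id=52: manual_reading=NULL, sensor_reading=NULL, estimated=1711 → 1711
id=53: manual_reading=85 → 85

1412, 559, 493, 1280, 1471, 1354, 1377, 1473, NULL, 1622, 409, 740, 1711, 85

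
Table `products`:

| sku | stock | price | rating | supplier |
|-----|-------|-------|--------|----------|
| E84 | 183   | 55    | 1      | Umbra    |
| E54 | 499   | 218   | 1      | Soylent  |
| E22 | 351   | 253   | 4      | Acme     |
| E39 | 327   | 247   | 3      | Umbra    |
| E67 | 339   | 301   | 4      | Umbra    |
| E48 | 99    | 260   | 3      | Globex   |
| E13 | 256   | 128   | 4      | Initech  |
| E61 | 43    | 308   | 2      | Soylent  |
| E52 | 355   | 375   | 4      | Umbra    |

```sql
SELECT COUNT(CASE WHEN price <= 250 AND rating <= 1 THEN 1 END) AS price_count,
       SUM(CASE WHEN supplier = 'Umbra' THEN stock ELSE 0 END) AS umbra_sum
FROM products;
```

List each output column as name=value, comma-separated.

[price_count: price <= 250 AND rating <= 1]
sku=E84: ✓ → 1
sku=E54: ✓ → 1
sku=E22: ✗
sku=E39: ✗
sku=E67: ✗
sku=E48: ✗
sku=E13: ✗
sku=E61: ✗
sku=E52: ✗
price_count = COUNT(1, 1) = 2
—
[umbra_sum: supplier = 'Umbra']
sku=E84: ✓ → 183
sku=E54: ✗
sku=E22: ✗
sku=E39: ✓ → 327
sku=E67: ✓ → 339
sku=E48: ✗
sku=E13: ✗
sku=E61: ✗
sku=E52: ✓ → 355
umbra_sum = 183 + 327 + 339 + 355 = 1204

price_count=2, umbra_sum=1204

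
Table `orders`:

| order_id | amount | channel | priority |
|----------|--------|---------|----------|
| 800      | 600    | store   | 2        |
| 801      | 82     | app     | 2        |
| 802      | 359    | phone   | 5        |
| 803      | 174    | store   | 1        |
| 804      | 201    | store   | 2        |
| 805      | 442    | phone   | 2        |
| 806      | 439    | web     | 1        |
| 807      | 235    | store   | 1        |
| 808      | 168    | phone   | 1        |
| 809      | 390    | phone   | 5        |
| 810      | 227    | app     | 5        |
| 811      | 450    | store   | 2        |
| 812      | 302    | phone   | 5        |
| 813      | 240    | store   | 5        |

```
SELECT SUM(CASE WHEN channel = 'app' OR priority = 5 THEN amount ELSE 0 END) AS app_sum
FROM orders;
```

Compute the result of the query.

1600

order_id=800: ✗
order_id=801: ✓ → 82
order_id=802: ✓ → 359
order_id=803: ✗
order_id=804: ✗
order_id=805: ✗
order_id=806: ✗
order_id=807: ✗
order_id=808: ✗
order_id=809: ✓ → 390
order_id=810: ✓ → 227
order_id=811: ✗
order_id=812: ✓ → 302
order_id=813: ✓ → 240
app_sum = 82 + 359 + 390 + 227 + 302 + 240 = 1600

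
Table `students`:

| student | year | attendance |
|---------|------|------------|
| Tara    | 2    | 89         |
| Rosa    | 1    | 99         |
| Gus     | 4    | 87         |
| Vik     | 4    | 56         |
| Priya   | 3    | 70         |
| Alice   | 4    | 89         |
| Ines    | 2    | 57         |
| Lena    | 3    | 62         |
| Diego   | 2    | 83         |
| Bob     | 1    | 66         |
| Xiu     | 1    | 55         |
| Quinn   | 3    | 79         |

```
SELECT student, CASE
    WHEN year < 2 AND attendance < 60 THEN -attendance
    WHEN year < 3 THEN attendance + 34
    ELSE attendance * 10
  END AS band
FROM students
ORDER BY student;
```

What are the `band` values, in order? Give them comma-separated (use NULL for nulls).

student=Alice: ELSE → 890
student=Bob: year < 3 → 100
student=Diego: year < 3 → 117
student=Gus: ELSE → 870
student=Ines: year < 3 → 91
student=Lena: ELSE → 620
student=Priya: ELSE → 700
student=Quinn: ELSE → 790
student=Rosa: year < 3 → 133
student=Tara: year < 3 → 123
student=Vik: ELSE → 560
student=Xiu: year < 2 AND attendance < 60 → -55

890, 100, 117, 870, 91, 620, 700, 790, 133, 123, 560, -55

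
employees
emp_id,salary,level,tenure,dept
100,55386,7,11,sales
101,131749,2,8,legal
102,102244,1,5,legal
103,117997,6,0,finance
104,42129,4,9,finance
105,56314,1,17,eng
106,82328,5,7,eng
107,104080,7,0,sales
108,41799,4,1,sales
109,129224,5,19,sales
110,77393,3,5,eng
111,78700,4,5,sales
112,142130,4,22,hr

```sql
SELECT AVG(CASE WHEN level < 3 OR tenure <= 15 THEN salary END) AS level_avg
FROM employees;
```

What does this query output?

80919.9090909091

emp_id=100: ✓ → 55386
emp_id=101: ✓ → 131749
emp_id=102: ✓ → 102244
emp_id=103: ✓ → 117997
emp_id=104: ✓ → 42129
emp_id=105: ✓ → 56314
emp_id=106: ✓ → 82328
emp_id=107: ✓ → 104080
emp_id=108: ✓ → 41799
emp_id=109: ✗
emp_id=110: ✓ → 77393
emp_id=111: ✓ → 78700
emp_id=112: ✗
level_avg = (55386 + 131749 + 102244 + 117997 + 42129 + 56314 + 82328 + 104080 + 41799 + 77393 + 78700) / 11 = 80919.9090909091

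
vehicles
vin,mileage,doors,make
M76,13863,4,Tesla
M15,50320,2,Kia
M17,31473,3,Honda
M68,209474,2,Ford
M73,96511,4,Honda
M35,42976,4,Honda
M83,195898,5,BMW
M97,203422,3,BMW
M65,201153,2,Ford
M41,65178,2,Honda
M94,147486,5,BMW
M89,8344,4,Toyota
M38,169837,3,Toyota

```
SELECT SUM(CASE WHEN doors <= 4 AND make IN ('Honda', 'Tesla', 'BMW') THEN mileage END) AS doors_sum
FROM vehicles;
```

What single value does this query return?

vin=M76: ✓ → 13863
vin=M15: ✗
vin=M17: ✓ → 31473
vin=M68: ✗
vin=M73: ✓ → 96511
vin=M35: ✓ → 42976
vin=M83: ✗
vin=M97: ✓ → 203422
vin=M65: ✗
vin=M41: ✓ → 65178
vin=M94: ✗
vin=M89: ✗
vin=M38: ✗
doors_sum = 13863 + 31473 + 96511 + 42976 + 203422 + 65178 = 453423

453423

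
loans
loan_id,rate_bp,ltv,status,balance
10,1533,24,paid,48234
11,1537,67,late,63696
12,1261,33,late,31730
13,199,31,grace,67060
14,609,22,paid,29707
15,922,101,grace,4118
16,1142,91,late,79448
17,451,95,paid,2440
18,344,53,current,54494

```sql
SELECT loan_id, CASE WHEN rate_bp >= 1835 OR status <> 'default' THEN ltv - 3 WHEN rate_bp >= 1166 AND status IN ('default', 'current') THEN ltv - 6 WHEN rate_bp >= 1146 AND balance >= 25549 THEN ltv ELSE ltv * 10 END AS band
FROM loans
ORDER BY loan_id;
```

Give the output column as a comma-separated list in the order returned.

loan_id=10: rate_bp >= 1835 OR status <> 'default' → 21
loan_id=11: rate_bp >= 1835 OR status <> 'default' → 64
loan_id=12: rate_bp >= 1835 OR status <> 'default' → 30
loan_id=13: rate_bp >= 1835 OR status <> 'default' → 28
loan_id=14: rate_bp >= 1835 OR status <> 'default' → 19
loan_id=15: rate_bp >= 1835 OR status <> 'default' → 98
loan_id=16: rate_bp >= 1835 OR status <> 'default' → 88
loan_id=17: rate_bp >= 1835 OR status <> 'default' → 92
loan_id=18: rate_bp >= 1835 OR status <> 'default' → 50

21, 64, 30, 28, 19, 98, 88, 92, 50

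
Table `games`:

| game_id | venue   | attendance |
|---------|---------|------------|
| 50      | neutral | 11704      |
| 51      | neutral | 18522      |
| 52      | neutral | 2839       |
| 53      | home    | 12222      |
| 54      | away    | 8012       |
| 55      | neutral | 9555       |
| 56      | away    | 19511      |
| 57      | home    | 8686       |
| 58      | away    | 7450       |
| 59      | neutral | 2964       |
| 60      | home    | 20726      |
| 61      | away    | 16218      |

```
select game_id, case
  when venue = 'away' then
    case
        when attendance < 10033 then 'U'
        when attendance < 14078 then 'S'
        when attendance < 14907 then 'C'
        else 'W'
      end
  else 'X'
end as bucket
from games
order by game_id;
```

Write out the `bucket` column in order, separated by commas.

X, X, X, X, U, X, W, X, U, X, X, W

game_id=50: venue='neutral' → outer ELSE → X
game_id=51: venue='neutral' → outer ELSE → X
game_id=52: venue='neutral' → outer ELSE → X
game_id=53: venue='home' → outer ELSE → X
game_id=54: venue='away' → inner[attendance < 10033] → U
game_id=55: venue='neutral' → outer ELSE → X
game_id=56: venue='away' → inner[ELSE] → W
game_id=57: venue='home' → outer ELSE → X
game_id=58: venue='away' → inner[attendance < 10033] → U
game_id=59: venue='neutral' → outer ELSE → X
game_id=60: venue='home' → outer ELSE → X
game_id=61: venue='away' → inner[ELSE] → W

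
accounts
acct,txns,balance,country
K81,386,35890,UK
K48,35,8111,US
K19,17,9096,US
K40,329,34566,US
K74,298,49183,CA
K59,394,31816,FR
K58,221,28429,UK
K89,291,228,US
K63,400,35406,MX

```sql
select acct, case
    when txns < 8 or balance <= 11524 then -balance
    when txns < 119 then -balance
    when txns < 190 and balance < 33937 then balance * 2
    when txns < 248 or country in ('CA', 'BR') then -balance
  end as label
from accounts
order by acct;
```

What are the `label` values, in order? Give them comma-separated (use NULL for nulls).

acct=K19: txns < 8 or balance <= 11524 → -9096
acct=K40: (no match → NULL) → NULL
acct=K48: txns < 8 or balance <= 11524 → -8111
acct=K58: txns < 248 or country in ('CA', 'BR') → -28429
acct=K59: (no match → NULL) → NULL
acct=K63: (no match → NULL) → NULL
acct=K74: txns < 248 or country in ('CA', 'BR') → -49183
acct=K81: (no match → NULL) → NULL
acct=K89: txns < 8 or balance <= 11524 → -228

-9096, NULL, -8111, -28429, NULL, NULL, -49183, NULL, -228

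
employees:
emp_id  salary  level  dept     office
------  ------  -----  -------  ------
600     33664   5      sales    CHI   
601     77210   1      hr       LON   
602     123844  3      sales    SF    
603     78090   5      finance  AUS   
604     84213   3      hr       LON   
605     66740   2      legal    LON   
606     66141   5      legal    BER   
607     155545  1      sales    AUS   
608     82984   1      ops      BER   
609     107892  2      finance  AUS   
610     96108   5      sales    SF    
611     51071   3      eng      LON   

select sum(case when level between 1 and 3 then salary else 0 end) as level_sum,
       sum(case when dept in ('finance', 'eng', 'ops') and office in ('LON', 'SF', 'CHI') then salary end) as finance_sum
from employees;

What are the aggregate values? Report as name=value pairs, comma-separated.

[level_sum: level between 1 and 3]
emp_id=600: ✗
emp_id=601: ✓ → 77210
emp_id=602: ✓ → 123844
emp_id=603: ✗
emp_id=604: ✓ → 84213
emp_id=605: ✓ → 66740
emp_id=606: ✗
emp_id=607: ✓ → 155545
emp_id=608: ✓ → 82984
emp_id=609: ✓ → 107892
emp_id=610: ✗
emp_id=611: ✓ → 51071
level_sum = 77210 + 123844 + 84213 + 66740 + 155545 + 82984 + 107892 + 51071 = 749499
—
[finance_sum: dept in ('finance', 'eng', 'ops') and office in ('LON', 'SF', 'CHI')]
emp_id=600: ✗
emp_id=601: ✗
emp_id=602: ✗
emp_id=603: ✗
emp_id=604: ✗
emp_id=605: ✗
emp_id=606: ✗
emp_id=607: ✗
emp_id=608: ✗
emp_id=609: ✗
emp_id=610: ✗
emp_id=611: ✓ → 51071
finance_sum = 51071

level_sum=749499, finance_sum=51071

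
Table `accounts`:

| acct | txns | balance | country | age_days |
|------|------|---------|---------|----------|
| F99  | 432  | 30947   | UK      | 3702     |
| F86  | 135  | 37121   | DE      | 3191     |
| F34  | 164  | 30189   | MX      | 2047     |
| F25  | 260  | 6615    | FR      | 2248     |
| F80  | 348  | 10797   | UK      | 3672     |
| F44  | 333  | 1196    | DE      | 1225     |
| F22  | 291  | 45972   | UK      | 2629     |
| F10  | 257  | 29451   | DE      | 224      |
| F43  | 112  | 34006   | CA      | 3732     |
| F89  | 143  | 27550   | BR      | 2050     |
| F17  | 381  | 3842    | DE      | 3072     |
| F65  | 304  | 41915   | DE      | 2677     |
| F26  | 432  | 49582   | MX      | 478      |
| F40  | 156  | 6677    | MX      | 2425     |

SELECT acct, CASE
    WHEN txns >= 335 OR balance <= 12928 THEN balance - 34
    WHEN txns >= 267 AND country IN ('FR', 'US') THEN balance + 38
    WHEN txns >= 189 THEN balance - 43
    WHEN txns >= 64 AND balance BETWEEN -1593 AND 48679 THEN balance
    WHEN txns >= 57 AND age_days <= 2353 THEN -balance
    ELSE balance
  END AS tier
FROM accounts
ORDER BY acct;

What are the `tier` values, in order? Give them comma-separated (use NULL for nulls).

29408, 3808, 45929, 6581, 49548, 30189, 6643, 34006, 1162, 41872, 10763, 37121, 27550, 30913

acct=F10: txns >= 189 → 29408
acct=F17: txns >= 335 OR balance <= 12928 → 3808
acct=F22: txns >= 189 → 45929
acct=F25: txns >= 335 OR balance <= 12928 → 6581
acct=F26: txns >= 335 OR balance <= 12928 → 49548
acct=F34: txns >= 64 AND balance BETWEEN -1593 AND 48679 → 30189
acct=F40: txns >= 335 OR balance <= 12928 → 6643
acct=F43: txns >= 64 AND balance BETWEEN -1593 AND 48679 → 34006
acct=F44: txns >= 335 OR balance <= 12928 → 1162
acct=F65: txns >= 189 → 41872
acct=F80: txns >= 335 OR balance <= 12928 → 10763
acct=F86: txns >= 64 AND balance BETWEEN -1593 AND 48679 → 37121
acct=F89: txns >= 64 AND balance BETWEEN -1593 AND 48679 → 27550
acct=F99: txns >= 335 OR balance <= 12928 → 30913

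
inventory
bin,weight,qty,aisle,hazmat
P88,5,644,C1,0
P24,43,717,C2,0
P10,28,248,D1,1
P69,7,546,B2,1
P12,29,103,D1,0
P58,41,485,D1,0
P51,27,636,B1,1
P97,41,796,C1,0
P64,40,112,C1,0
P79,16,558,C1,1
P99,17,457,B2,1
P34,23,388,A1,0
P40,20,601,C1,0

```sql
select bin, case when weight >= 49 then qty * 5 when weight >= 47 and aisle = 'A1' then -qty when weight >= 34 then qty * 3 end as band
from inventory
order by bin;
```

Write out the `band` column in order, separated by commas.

bin=P10: (no match → NULL) → NULL
bin=P12: (no match → NULL) → NULL
bin=P24: weight >= 34 → 2151
bin=P34: (no match → NULL) → NULL
bin=P40: (no match → NULL) → NULL
bin=P51: (no match → NULL) → NULL
bin=P58: weight >= 34 → 1455
bin=P64: weight >= 34 → 336
bin=P69: (no match → NULL) → NULL
bin=P79: (no match → NULL) → NULL
bin=P88: (no match → NULL) → NULL
bin=P97: weight >= 34 → 2388
bin=P99: (no match → NULL) → NULL

NULL, NULL, 2151, NULL, NULL, NULL, 1455, 336, NULL, NULL, NULL, 2388, NULL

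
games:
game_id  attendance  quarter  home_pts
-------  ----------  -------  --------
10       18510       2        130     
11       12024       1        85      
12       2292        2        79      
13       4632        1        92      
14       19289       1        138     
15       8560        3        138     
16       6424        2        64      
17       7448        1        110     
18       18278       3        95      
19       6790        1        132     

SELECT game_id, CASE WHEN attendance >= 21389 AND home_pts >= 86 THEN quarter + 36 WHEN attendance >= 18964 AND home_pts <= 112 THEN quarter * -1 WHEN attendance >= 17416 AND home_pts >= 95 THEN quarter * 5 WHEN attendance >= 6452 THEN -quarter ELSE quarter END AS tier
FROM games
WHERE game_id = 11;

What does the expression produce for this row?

game_id = 11: attendance=12024, quarter=1, home_pts=85.
attendance >= 21389 AND home_pts >= 86 → false
attendance >= 18964 AND home_pts <= 112 → false
attendance >= 17416 AND home_pts >= 95 → false
attendance >= 6452 → true → -1

-1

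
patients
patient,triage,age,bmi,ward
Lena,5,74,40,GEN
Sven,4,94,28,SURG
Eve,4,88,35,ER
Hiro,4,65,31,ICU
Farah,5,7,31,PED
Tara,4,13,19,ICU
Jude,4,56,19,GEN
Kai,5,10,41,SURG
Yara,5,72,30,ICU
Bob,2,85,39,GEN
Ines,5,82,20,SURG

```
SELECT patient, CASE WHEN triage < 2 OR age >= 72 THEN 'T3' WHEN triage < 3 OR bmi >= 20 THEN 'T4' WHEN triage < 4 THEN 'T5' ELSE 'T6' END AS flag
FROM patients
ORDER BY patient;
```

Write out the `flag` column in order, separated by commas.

patient=Bob: triage < 2 OR age >= 72 → T3
patient=Eve: triage < 2 OR age >= 72 → T3
patient=Farah: triage < 3 OR bmi >= 20 → T4
patient=Hiro: triage < 3 OR bmi >= 20 → T4
patient=Ines: triage < 2 OR age >= 72 → T3
patient=Jude: ELSE → T6
patient=Kai: triage < 3 OR bmi >= 20 → T4
patient=Lena: triage < 2 OR age >= 72 → T3
patient=Sven: triage < 2 OR age >= 72 → T3
patient=Tara: ELSE → T6
patient=Yara: triage < 2 OR age >= 72 → T3

T3, T3, T4, T4, T3, T6, T4, T3, T3, T6, T3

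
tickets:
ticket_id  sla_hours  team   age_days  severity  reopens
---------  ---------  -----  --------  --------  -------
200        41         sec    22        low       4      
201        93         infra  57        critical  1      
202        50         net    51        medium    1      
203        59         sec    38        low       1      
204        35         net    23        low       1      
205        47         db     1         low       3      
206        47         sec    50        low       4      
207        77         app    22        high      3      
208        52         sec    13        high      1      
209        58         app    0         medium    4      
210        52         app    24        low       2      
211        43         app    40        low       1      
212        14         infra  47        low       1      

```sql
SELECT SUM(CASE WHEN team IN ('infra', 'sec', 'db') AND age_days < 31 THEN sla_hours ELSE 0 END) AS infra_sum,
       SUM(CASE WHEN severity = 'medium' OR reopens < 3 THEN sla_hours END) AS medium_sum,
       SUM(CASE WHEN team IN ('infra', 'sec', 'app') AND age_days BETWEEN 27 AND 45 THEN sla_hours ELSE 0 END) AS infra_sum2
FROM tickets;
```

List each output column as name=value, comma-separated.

[infra_sum: team IN ('infra', 'sec', 'db') AND age_days < 31]
ticket_id=200: ✓ → 41
ticket_id=201: ✗
ticket_id=202: ✗
ticket_id=203: ✗
ticket_id=204: ✗
ticket_id=205: ✓ → 47
ticket_id=206: ✗
ticket_id=207: ✗
ticket_id=208: ✓ → 52
ticket_id=209: ✗
ticket_id=210: ✗
ticket_id=211: ✗
ticket_id=212: ✗
infra_sum = 41 + 47 + 52 = 140
—
[medium_sum: severity = 'medium' OR reopens < 3]
ticket_id=200: ✗
ticket_id=201: ✓ → 93
ticket_id=202: ✓ → 50
ticket_id=203: ✓ → 59
ticket_id=204: ✓ → 35
ticket_id=205: ✗
ticket_id=206: ✗
ticket_id=207: ✗
ticket_id=208: ✓ → 52
ticket_id=209: ✓ → 58
ticket_id=210: ✓ → 52
ticket_id=211: ✓ → 43
ticket_id=212: ✓ → 14
medium_sum = 93 + 50 + 59 + 35 + 52 + 58 + 52 + 43 + 14 = 456
—
[infra_sum2: team IN ('infra', 'sec', 'app') AND age_days BETWEEN 27 AND 45]
ticket_id=200: ✗
ticket_id=201: ✗
ticket_id=202: ✗
ticket_id=203: ✓ → 59
ticket_id=204: ✗
ticket_id=205: ✗
ticket_id=206: ✗
ticket_id=207: ✗
ticket_id=208: ✗
ticket_id=209: ✗
ticket_id=210: ✗
ticket_id=211: ✓ → 43
ticket_id=212: ✗
infra_sum2 = 59 + 43 = 102

infra_sum=140, medium_sum=456, infra_sum2=102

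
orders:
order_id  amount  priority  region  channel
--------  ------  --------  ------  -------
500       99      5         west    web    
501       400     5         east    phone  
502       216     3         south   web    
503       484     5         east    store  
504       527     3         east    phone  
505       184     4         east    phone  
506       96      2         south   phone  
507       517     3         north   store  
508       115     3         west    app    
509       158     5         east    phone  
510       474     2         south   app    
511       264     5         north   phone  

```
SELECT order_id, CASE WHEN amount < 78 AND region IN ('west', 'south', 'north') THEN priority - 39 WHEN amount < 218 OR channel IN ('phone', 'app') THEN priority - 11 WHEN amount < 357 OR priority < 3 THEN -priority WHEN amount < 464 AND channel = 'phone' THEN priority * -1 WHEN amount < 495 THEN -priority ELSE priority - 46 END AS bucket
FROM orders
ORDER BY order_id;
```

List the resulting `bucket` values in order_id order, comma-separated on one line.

-6, -6, -8, -5, -8, -7, -9, -43, -8, -6, -9, -6

order_id=500: amount < 218 OR channel IN ('phone', 'app') → -6
order_id=501: amount < 218 OR channel IN ('phone', 'app') → -6
order_id=502: amount < 218 OR channel IN ('phone', 'app') → -8
order_id=503: amount < 495 → -5
order_id=504: amount < 218 OR channel IN ('phone', 'app') → -8
order_id=505: amount < 218 OR channel IN ('phone', 'app') → -7
order_id=506: amount < 218 OR channel IN ('phone', 'app') → -9
order_id=507: ELSE → -43
order_id=508: amount < 218 OR channel IN ('phone', 'app') → -8
order_id=509: amount < 218 OR channel IN ('phone', 'app') → -6
order_id=510: amount < 218 OR channel IN ('phone', 'app') → -9
order_id=511: amount < 218 OR channel IN ('phone', 'app') → -6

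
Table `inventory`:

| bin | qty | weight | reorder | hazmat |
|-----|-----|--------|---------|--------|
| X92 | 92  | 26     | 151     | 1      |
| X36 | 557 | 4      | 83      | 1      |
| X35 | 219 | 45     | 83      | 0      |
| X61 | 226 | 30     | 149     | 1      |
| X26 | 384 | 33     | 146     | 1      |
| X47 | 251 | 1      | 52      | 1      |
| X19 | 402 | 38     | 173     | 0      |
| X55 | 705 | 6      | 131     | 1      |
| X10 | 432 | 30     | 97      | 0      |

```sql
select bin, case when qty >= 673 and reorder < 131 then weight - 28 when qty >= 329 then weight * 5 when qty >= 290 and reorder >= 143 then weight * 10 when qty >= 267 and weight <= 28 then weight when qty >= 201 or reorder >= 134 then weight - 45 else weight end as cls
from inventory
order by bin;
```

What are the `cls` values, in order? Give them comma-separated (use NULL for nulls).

bin=X10: qty >= 329 → 150
bin=X19: qty >= 329 → 190
bin=X26: qty >= 329 → 165
bin=X35: qty >= 201 or reorder >= 134 → 0
bin=X36: qty >= 329 → 20
bin=X47: qty >= 201 or reorder >= 134 → -44
bin=X55: qty >= 329 → 30
bin=X61: qty >= 201 or reorder >= 134 → -15
bin=X92: qty >= 201 or reorder >= 134 → -19

150, 190, 165, 0, 20, -44, 30, -15, -19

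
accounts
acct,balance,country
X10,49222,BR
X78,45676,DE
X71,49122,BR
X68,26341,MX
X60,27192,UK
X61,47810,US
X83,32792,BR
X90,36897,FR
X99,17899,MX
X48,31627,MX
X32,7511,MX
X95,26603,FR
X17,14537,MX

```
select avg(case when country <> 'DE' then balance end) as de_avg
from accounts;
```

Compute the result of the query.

acct=X10: ✓ → 49222
acct=X78: ✗
acct=X71: ✓ → 49122
acct=X68: ✓ → 26341
acct=X60: ✓ → 27192
acct=X61: ✓ → 47810
acct=X83: ✓ → 32792
acct=X90: ✓ → 36897
acct=X99: ✓ → 17899
acct=X48: ✓ → 31627
acct=X32: ✓ → 7511
acct=X95: ✓ → 26603
acct=X17: ✓ → 14537
de_avg = (49222 + 49122 + 26341 + 27192 + 47810 + 32792 + 36897 + 17899 + 31627 + 7511 + 26603 + 14537) / 12 = 30629.4166666667

30629.4166666667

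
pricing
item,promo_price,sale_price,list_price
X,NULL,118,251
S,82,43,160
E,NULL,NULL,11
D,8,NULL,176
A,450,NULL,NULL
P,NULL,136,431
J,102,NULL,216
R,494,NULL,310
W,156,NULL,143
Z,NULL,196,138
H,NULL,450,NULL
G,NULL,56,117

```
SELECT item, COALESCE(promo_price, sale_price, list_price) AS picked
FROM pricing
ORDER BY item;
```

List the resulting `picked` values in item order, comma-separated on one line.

450, 8, 11, 56, 450, 102, 136, 494, 82, 156, 118, 196

item=A: promo_price=450 → 450
item=D: promo_price=8 → 8
item=E: promo_price=NULL, sale_price=NULL, list_price=11 → 11
item=G: promo_price=NULL, sale_price=56 → 56
item=H: promo_price=NULL, sale_price=450 → 450
item=J: promo_price=102 → 102
item=P: promo_price=NULL, sale_price=136 → 136
item=R: promo_price=494 → 494
item=S: promo_price=82 → 82
item=W: promo_price=156 → 156
item=X: promo_price=NULL, sale_price=118 → 118
item=Z: promo_price=NULL, sale_price=196 → 196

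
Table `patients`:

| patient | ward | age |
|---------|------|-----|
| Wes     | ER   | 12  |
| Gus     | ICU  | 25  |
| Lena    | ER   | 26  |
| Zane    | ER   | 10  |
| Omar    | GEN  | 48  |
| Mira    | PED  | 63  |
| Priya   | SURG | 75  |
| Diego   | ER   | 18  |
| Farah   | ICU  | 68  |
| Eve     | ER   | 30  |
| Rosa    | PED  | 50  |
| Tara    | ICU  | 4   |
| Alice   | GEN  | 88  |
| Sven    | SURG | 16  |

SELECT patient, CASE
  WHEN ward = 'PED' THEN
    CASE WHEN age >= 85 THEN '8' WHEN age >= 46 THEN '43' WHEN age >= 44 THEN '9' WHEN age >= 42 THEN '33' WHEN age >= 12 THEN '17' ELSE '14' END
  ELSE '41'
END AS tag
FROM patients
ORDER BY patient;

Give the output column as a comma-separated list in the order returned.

41, 41, 41, 41, 41, 41, 43, 41, 41, 43, 41, 41, 41, 41

patient=Alice: ward='GEN' → outer ELSE → 41
patient=Diego: ward='ER' → outer ELSE → 41
patient=Eve: ward='ER' → outer ELSE → 41
patient=Farah: ward='ICU' → outer ELSE → 41
patient=Gus: ward='ICU' → outer ELSE → 41
patient=Lena: ward='ER' → outer ELSE → 41
patient=Mira: ward='PED' → inner[age >= 46] → 43
patient=Omar: ward='GEN' → outer ELSE → 41
patient=Priya: ward='SURG' → outer ELSE → 41
patient=Rosa: ward='PED' → inner[age >= 46] → 43
patient=Sven: ward='SURG' → outer ELSE → 41
patient=Tara: ward='ICU' → outer ELSE → 41
patient=Wes: ward='ER' → outer ELSE → 41
patient=Zane: ward='ER' → outer ELSE → 41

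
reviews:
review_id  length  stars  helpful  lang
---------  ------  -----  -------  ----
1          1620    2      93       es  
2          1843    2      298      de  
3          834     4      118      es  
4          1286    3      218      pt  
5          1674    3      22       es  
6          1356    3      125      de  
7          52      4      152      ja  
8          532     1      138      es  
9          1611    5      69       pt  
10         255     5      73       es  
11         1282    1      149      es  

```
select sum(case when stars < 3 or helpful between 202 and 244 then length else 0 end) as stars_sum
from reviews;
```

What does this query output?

6563

review_id=1: ✓ → 1620
review_id=2: ✓ → 1843
review_id=3: ✗
review_id=4: ✓ → 1286
review_id=5: ✗
review_id=6: ✗
review_id=7: ✗
review_id=8: ✓ → 532
review_id=9: ✗
review_id=10: ✗
review_id=11: ✓ → 1282
stars_sum = 1620 + 1843 + 1286 + 532 + 1282 = 6563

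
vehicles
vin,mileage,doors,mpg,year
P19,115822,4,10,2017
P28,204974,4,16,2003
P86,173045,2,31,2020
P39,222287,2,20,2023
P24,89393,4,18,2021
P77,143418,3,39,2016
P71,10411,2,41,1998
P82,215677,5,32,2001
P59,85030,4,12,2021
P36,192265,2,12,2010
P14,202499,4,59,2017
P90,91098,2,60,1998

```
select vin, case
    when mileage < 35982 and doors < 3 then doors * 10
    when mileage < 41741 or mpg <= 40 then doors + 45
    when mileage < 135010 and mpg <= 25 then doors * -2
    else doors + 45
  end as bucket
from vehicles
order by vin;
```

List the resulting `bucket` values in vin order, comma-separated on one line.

vin=P14: ELSE → 49
vin=P19: mileage < 41741 or mpg <= 40 → 49
vin=P24: mileage < 41741 or mpg <= 40 → 49
vin=P28: mileage < 41741 or mpg <= 40 → 49
vin=P36: mileage < 41741 or mpg <= 40 → 47
vin=P39: mileage < 41741 or mpg <= 40 → 47
vin=P59: mileage < 41741 or mpg <= 40 → 49
vin=P71: mileage < 35982 and doors < 3 → 20
vin=P77: mileage < 41741 or mpg <= 40 → 48
vin=P82: mileage < 41741 or mpg <= 40 → 50
vin=P86: mileage < 41741 or mpg <= 40 → 47
vin=P90: ELSE → 47

49, 49, 49, 49, 47, 47, 49, 20, 48, 50, 47, 47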